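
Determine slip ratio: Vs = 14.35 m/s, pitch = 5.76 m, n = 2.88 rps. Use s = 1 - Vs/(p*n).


Formula: s = 1 - Vs / (p * n)
Step 1 — p * n = 5.76 * 2.88 = 16.5888
Step 2 — Vs / (p*n) = 14.35 / 16.5888 = 0.865041 (6 d.p.)
Step 3 — s = 1 - 0.865041 = 0.134959

0.134959


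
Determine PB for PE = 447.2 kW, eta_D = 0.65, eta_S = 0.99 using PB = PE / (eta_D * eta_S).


Formula: PB = PE / (eta_D * eta_S)
Step 1 — combined efficiency = eta_D * eta_S = 0.65 * 0.99 = 0.6435
Step 2 — PB = 447.2 / 0.6435 ≈ 694.95 kW (5 s.f.)

694.95 kW


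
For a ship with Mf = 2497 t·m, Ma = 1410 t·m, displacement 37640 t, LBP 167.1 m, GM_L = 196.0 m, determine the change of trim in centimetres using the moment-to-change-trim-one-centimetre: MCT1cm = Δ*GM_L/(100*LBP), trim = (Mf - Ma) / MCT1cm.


Formula: net trimming moment = Mf - Ma; MCT1cm = Δ*GM_L/(100*LBP); trim = net moment / MCT1cm
Step 1 — net trimming moment = 2497 - 1410 = 1087 t·m
Step 2 — MCT1cm = 37640 * 196.0 / (100 * 167.1) = 441.4985 t·m/cm
Step 3 — trim = 1087 / 441.4985 ≈ 2.4621 cm (5 s.f.)

2.4621 cm


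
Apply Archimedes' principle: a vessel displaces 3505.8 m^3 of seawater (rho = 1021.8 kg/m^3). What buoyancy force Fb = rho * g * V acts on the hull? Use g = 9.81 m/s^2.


Formula: Fb = rho * g * V
Substituting: Fb = 1021.8 * 9.81 * 3505.8
Intermediate: 1021.8 * 9.81 = 10023.858
Result: Fb = 10023.858 * 3505.8 ≈ 35142000 N (5 s.f.)

35142000 N


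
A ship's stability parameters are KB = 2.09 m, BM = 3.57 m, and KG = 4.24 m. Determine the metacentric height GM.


Formula: GM = KB + BM - KG
Step 1 — KM = KB + BM = 2.09 + 3.57 = 5.66 m
Step 2 — GM = KM - KG = 5.66 - 4.24 = 1.42 m

1.42 m


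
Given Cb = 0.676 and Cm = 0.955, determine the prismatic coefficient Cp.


Formula: Cp = Cb / Cm
Substituting: Cp = 0.676 / 0.955
Result: Cp ≈ 0.70785 (5 s.f.)

0.70785


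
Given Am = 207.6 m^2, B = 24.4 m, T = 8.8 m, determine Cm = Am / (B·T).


Formula: Cm = Am / (B * T)
Step 1 — B * T = 24.4 * 8.8 = 214.72 m^2
Step 2 — Cm = 207.6 / 214.72 ≈ 0.96684 (5 s.f.)

0.96684


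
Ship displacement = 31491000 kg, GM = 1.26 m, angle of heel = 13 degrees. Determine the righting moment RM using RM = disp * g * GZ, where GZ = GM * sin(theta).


Formula: GZ = GM * sin(theta); RM = disp * g * GZ
Step 1 — GZ = 1.26 * sin(13°) = 1.26 * 0.224951 = 0.283438 m
Step 2 — RM = 31491000 * 9.81 * 0.283438 ≈ 87562000 N·m (5 s.f.)

87562000 N·m


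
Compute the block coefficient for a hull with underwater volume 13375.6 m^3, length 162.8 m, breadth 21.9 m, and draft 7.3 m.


Formula: Cb = V / (L * B * T)
Step 1 — L * B * T = 162.8 * 21.9 * 7.3 = 26026.836 m^3
Step 2 — Cb = 13375.6 / 26026.836 ≈ 0.51392 (5 s.f.)

0.51392


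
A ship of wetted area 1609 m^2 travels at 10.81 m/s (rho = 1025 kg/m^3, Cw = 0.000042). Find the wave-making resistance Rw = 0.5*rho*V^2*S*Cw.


Formula: Rw = 0.5 * rho * V^2 * S * Cw
Step 1 — V^2 = 10.81^2 = 116.8561
Step 2 — 0.5 * rho * V^2 = 0.5 * 1025 * 116.8561 = 59888.75125
Step 3 — Rw = 59888.75125 * 1609 * 0.000042 ≈ 4047.2 N (5 s.f.)

4047.2 N


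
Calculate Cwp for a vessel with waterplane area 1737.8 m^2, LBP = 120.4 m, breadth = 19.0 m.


Formula: Cwp = Aw / (L * B)
Step 1 — L * B = 120.4 * 19.0 = 2287.6 m^2
Step 2 — Cwp = 1737.8 / 2287.6 ≈ 0.75966 (5 s.f.)

0.75966


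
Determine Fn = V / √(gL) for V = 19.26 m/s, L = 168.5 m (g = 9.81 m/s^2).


Formula: Fn = V / sqrt(g * L)
Step 1 — g * L = 9.81 * 168.5 = 1652.985
Step 2 — sqrt(g * L) = sqrt(1652.985) = 40.656918
Step 3 — Fn = 19.26 / 40.656918 ≈ 0.47372 (5 s.f.)

0.47372


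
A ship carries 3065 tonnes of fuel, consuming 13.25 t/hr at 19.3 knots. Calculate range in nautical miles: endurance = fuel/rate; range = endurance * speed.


Formula: endurance = fuel / rate; range = endurance * speed
Step 1 — endurance = 3065 / 13.25 = 231.3208 hours
Step 2 — range = 231.3208 * 19.3 ≈ 4464.5 nautical miles (5 s.f.)

4464.5 NM


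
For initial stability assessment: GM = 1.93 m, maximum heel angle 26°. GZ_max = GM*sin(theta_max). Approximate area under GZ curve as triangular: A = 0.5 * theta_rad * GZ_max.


Formula: GZ_max = GM * sin(theta); Area = 0.5 * theta_rad * GZ_max
Step 1 — GZ_max = 1.93 * sin(26°) = 1.93 * 0.438371 = 0.846056 m
Step 2 — theta_rad = 26 * pi/180 = 0.453786 rad
Step 3 — Area = 0.5 * 0.453786 * 0.846056 ≈ 0.19196 m·rad (5 s.f.)

0.19196 m·rad


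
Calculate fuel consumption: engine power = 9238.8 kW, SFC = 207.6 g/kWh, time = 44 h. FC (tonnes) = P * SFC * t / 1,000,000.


Formula: FC (tonnes) = P * SFC * t / 1,000,000
Step 1 — P * SFC * t = 9238.8 * 207.6 * 44 = 84390894.72 g
Step 2 — FC (tonnes) = 84390894.72 / 1,000,000 ≈ 84.391 tonnes (5 s.f.)

84.391 tonnes


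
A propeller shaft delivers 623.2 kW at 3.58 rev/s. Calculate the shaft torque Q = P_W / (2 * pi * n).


Formula: Q = P_W / (2 * pi * n)
Step 1 — P_W = 623.2 kW * 1000 = 623200.0 W
Step 2 — 2 * pi * n = 2 * pi * 3.58 = 22.493803
Step 3 — Q = 623200.0 / 22.493803 ≈ 27705 N·m (5 s.f.)

27705 N·m


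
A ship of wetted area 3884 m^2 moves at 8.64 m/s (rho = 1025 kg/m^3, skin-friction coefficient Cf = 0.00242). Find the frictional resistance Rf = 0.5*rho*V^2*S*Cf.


Formula: Rf = 0.5 * rho * V^2 * S * Cf
Step 1 — V^2 = 8.64^2 = 74.6496
Step 2 — 0.5 * rho * V^2 = 0.5 * 1025 * 74.6496 = 38257.92
Step 3 — Rf = 38257.92 * 3884 * 0.00242 ≈ 359600 N (5 s.f.)

359600 N


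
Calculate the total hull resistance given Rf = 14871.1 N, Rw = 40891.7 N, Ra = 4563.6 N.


Formula: Rt = Rf + Rw + Ra
Substituting: Rt = 14871.1 + 40891.7 + 4563.6
Result: Rt = 60326.4 N

60326.4 N


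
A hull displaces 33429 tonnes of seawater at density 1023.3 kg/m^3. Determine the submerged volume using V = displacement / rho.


Formula: V = mass / rho
Step 1 — convert tonnes to kg: 33429 t * 1000 = 33429000 kg
Step 2 — V = 33429000 / 1023.3 ≈ 32668 m^3 (5 s.f.)

32668 m^3


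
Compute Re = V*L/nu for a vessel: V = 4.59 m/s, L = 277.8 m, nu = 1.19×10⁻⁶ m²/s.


Formula: Re = V * L / nu
Step 1 — V * L = 4.59 * 277.8 = 1275.102 m^2/s
Step 2 — Re = 1275.102 / 1.19e-6 = 1.07e+09

1.07e+09


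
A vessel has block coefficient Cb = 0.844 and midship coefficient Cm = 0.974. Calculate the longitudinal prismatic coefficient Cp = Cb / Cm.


Formula: Cp = Cb / Cm
Substituting: Cp = 0.844 / 0.974
Result: Cp ≈ 0.86653 (5 s.f.)

0.86653


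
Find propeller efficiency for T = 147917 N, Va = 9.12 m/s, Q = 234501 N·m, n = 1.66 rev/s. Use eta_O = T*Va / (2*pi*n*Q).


Formula: eta = T * Va / (2 * pi * n * Q)
Step 1 — numerator = T * Va = 147917 * 9.12 = 1349003.04
Step 2 — 2 * pi * n = 2 * pi * 1.66 = 10.430088
Step 3 — denominator = 10.430088 * 234501 = 2445866.07
Step 4 — eta = 1349003.04 / 2445866.07 ≈ 0.55154 (5 s.f.)

0.55154


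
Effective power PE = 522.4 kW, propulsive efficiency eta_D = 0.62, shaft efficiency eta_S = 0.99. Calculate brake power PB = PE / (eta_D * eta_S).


Formula: PB = PE / (eta_D * eta_S)
Step 1 — combined efficiency = eta_D * eta_S = 0.62 * 0.99 = 0.6138
Step 2 — PB = 522.4 / 0.6138 ≈ 851.09 kW (5 s.f.)

851.09 kW


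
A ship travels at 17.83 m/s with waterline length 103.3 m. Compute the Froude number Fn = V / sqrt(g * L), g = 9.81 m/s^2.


Formula: Fn = V / sqrt(g * L)
Step 1 — g * L = 9.81 * 103.3 = 1013.373
Step 2 — sqrt(g * L) = sqrt(1013.373) = 31.83352
Step 3 — Fn = 17.83 / 31.83352 ≈ 0.56010 (5 s.f.)

0.56010


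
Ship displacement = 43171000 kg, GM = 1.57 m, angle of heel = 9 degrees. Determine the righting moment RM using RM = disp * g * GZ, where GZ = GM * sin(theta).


Formula: GZ = GM * sin(theta); RM = disp * g * GZ
Step 1 — GZ = 1.57 * sin(9°) = 1.57 * 0.156434 = 0.245601 m
Step 2 — RM = 43171000 * 9.81 * 0.245601 ≈ 104010000 N·m (5 s.f.)

104010000 N·m


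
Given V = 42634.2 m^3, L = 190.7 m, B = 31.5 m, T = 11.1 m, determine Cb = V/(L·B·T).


Formula: Cb = V / (L * B * T)
Step 1 — L * B * T = 190.7 * 31.5 * 11.1 = 66678.255 m^3
Step 2 — Cb = 42634.2 / 66678.255 ≈ 0.63940 (5 s.f.)

0.63940


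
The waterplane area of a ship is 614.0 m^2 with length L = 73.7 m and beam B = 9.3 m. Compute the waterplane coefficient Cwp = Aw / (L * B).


Formula: Cwp = Aw / (L * B)
Step 1 — L * B = 73.7 * 9.3 = 685.41 m^2
Step 2 — Cwp = 614.0 / 685.41 ≈ 0.89581 (5 s.f.)

0.89581


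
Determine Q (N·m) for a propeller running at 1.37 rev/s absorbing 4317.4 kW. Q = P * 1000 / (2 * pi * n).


Formula: Q = P_W / (2 * pi * n)
Step 1 — P_W = 4317.4 kW * 1000 = 4317400.0 W
Step 2 — 2 * pi * n = 2 * pi * 1.37 = 8.607964
Step 3 — Q = 4317400.0 / 8.607964 ≈ 501560 N·m (5 s.f.)

501560 N·m


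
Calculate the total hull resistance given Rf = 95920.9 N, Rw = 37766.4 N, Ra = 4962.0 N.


Formula: Rt = Rf + Rw + Ra
Substituting: Rt = 95920.9 + 37766.4 + 4962.0
Result: Rt = 138649.3 N

138649.3 N


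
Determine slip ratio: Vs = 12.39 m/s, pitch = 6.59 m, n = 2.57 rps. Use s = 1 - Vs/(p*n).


Formula: s = 1 - Vs / (p * n)
Step 1 — p * n = 6.59 * 2.57 = 16.9363
Step 2 — Vs / (p*n) = 12.39 / 16.9363 = 0.731565 (6 d.p.)
Step 3 — s = 1 - 0.731565 = 0.268435

0.268435


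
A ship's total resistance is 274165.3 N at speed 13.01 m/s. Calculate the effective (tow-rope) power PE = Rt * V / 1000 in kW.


Formula: PE = Rt * V / 1000 (kW)
Step 1 — PE (W) = 274165.3 * 13.01 = 3566890.553 W
Step 2 — PE (kW) = 3566890.553 / 1000 ≈ 3566.9 kW (5 s.f.)

3566.9 kW


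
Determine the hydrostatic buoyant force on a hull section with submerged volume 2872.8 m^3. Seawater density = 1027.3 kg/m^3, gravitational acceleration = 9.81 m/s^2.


Formula: Fb = rho * g * V
Substituting: Fb = 1027.3 * 9.81 * 2872.8
Intermediate: 1027.3 * 9.81 = 10077.813
Result: Fb = 10077.813 * 2872.8 ≈ 28952000 N (5 s.f.)

28952000 N


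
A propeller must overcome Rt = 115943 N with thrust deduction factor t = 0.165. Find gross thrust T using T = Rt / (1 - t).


Formula: T = Rt / (1 - t)
Step 1 — (1 - t) = 1 - 0.165 = 0.835
Step 2 — T = 115943 / 0.835 ≈ 138850 N (5 s.f.)

138850 N


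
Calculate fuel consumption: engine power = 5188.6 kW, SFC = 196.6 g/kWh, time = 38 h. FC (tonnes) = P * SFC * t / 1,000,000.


Formula: FC (tonnes) = P * SFC * t / 1,000,000
Step 1 — P * SFC * t = 5188.6 * 196.6 * 38 = 38762992.88 g
Step 2 — FC (tonnes) = 38762992.88 / 1,000,000 ≈ 38.763 tonnes (5 s.f.)

38.763 tonnes


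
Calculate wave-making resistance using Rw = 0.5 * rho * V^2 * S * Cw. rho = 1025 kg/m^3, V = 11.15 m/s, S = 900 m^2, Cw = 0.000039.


Formula: Rw = 0.5 * rho * V^2 * S * Cw
Step 1 — V^2 = 11.15^2 = 124.3225
Step 2 — 0.5 * rho * V^2 = 0.5 * 1025 * 124.3225 = 63715.28125
Step 3 — Rw = 63715.28125 * 900 * 0.000039 ≈ 2236.4 N (5 s.f.)

2236.4 N


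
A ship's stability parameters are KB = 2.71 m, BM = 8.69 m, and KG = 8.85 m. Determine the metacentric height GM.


Formula: GM = KB + BM - KG
Step 1 — KM = KB + BM = 2.71 + 8.69 = 11.4 m
Step 2 — GM = KM - KG = 11.4 - 8.85 = 2.55 m

2.55 m


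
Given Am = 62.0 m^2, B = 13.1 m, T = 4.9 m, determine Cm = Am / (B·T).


Formula: Cm = Am / (B * T)
Step 1 — B * T = 13.1 * 4.9 = 64.19 m^2
Step 2 — Cm = 62.0 / 64.19 ≈ 0.96588 (5 s.f.)

0.96588


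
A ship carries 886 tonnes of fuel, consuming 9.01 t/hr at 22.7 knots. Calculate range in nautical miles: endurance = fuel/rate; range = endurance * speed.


Formula: endurance = fuel / rate; range = endurance * speed
Step 1 — endurance = 886 / 9.01 = 98.3352 hours
Step 2 — range = 98.3352 * 22.7 ≈ 2232.2 nautical miles (5 s.f.)

2232.2 NM


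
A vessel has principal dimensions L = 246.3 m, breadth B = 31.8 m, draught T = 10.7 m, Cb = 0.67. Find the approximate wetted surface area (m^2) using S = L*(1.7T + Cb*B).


Formula: S = 1.7*L*T + V/T with V = Cb*L*B*T, i.e. S = L * (1.7*T + Cb*B)
Step 1 — 1.7*T = 1.7 * 10.7 = 18.19 m
Step 2 — Cb*B = 0.67 * 31.8 = 21.306 m
Step 3 — 1.7*T + Cb*B = 18.19 + 21.306 = 39.496 m
Step 4 — S = 246.3 * 39.496 ≈ 9727.9 m^2 (5 s.f.)

9727.9 m^2


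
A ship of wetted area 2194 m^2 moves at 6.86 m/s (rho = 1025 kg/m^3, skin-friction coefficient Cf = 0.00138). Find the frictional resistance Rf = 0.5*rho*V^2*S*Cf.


Formula: Rf = 0.5 * rho * V^2 * S * Cf
Step 1 — V^2 = 6.86^2 = 47.0596
Step 2 — 0.5 * rho * V^2 = 0.5 * 1025 * 47.0596 = 24118.045
Step 3 — Rf = 24118.045 * 2194 * 0.00138 ≈ 73023 N (5 s.f.)

73023 N


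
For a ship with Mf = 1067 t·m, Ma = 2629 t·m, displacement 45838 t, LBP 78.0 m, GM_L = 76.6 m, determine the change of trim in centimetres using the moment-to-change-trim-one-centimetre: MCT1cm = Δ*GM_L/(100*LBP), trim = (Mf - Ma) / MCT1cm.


Formula: net trimming moment = Mf - Ma; MCT1cm = Δ*GM_L/(100*LBP); trim = net moment / MCT1cm
Step 1 — net trimming moment = 1067 - 2629 = -1562 t·m
Step 2 — MCT1cm = 45838 * 76.6 / (100 * 78.0) = 450.1527 t·m/cm
Step 3 — trim = -1562 / 450.1527 ≈ -3.4699 cm (5 s.f.)

-3.4699 cm


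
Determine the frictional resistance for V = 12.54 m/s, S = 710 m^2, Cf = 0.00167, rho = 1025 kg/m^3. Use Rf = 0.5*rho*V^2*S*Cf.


Formula: Rf = 0.5 * rho * V^2 * S * Cf
Step 1 — V^2 = 12.54^2 = 157.2516
Step 2 — 0.5 * rho * V^2 = 0.5 * 1025 * 157.2516 = 80591.445
Step 3 — Rf = 80591.445 * 710 * 0.00167 ≈ 95557 N (5 s.f.)

95557 N


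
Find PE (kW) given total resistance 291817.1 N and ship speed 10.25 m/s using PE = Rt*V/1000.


Formula: PE = Rt * V / 1000 (kW)
Step 1 — PE (W) = 291817.1 * 10.25 = 2991125.275 W
Step 2 — PE (kW) = 2991125.275 / 1000 ≈ 2991.1 kW (5 s.f.)

2991.1 kW


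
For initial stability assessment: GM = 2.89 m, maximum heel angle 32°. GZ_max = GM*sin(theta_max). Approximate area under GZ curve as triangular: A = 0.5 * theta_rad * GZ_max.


Formula: GZ_max = GM * sin(theta); Area = 0.5 * theta_rad * GZ_max
Step 1 — GZ_max = 2.89 * sin(32°) = 2.89 * 0.529919 = 1.531466 m
Step 2 — theta_rad = 32 * pi/180 = 0.558505 rad
Step 3 — Area = 0.5 * 0.558505 * 1.531466 ≈ 0.42767 m·rad (5 s.f.)

0.42767 m·rad


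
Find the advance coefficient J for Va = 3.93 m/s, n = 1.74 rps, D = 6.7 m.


Formula: J = Va / (n * D)
Step 1 — n * D = 1.74 * 6.7 = 11.658
Step 2 — J = 3.93 / 11.658 ≈ 0.33711 (5 s.f.)

0.33711


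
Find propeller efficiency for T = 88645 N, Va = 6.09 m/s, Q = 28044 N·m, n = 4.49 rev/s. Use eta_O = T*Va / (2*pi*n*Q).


Formula: eta = T * Va / (2 * pi * n * Q)
Step 1 — numerator = T * Va = 88645 * 6.09 = 539848.05
Step 2 — 2 * pi * n = 2 * pi * 4.49 = 28.211502
Step 3 — denominator = 28.211502 * 28044 = 791163.36
Step 4 — eta = 539848.05 / 791163.36 ≈ 0.68235 (5 s.f.)

0.68235


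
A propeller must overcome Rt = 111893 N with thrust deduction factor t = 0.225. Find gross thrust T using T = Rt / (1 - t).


Formula: T = Rt / (1 - t)
Step 1 — (1 - t) = 1 - 0.225 = 0.775
Step 2 — T = 111893 / 0.775 ≈ 144380 N (5 s.f.)

144380 N


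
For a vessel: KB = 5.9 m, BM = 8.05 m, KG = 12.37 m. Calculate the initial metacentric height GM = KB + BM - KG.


Formula: GM = KB + BM - KG
Step 1 — KM = KB + BM = 5.9 + 8.05 = 13.95 m
Step 2 — GM = KM - KG = 13.95 - 12.37 = 1.58 m

1.58 m


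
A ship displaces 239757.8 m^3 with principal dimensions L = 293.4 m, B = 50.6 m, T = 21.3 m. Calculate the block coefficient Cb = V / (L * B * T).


Formula: Cb = V / (L * B * T)
Step 1 — L * B * T = 293.4 * 50.6 * 21.3 = 316220.652 m^3
Step 2 — Cb = 239757.8 / 316220.652 ≈ 0.75820 (5 s.f.)

0.75820


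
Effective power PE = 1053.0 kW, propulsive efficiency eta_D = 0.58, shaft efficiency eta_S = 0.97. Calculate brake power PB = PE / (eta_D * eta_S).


Formula: PB = PE / (eta_D * eta_S)
Step 1 — combined efficiency = eta_D * eta_S = 0.58 * 0.97 = 0.5626
Step 2 — PB = 1053.0 / 0.5626 ≈ 1871.7 kW (5 s.f.)

1871.7 kW


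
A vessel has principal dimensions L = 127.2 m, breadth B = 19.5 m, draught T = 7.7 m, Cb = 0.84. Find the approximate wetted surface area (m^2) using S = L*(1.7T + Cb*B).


Formula: S = 1.7*L*T + V/T with V = Cb*L*B*T, i.e. S = L * (1.7*T + Cb*B)
Step 1 — 1.7*T = 1.7 * 7.7 = 13.09 m
Step 2 — Cb*B = 0.84 * 19.5 = 16.38 m
Step 3 — 1.7*T + Cb*B = 13.09 + 16.38 = 29.47 m
Step 4 — S = 127.2 * 29.47 ≈ 3748.6 m^2 (5 s.f.)

3748.6 m^2


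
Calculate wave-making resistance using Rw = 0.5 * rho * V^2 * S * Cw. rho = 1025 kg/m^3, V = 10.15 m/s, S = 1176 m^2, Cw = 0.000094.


Formula: Rw = 0.5 * rho * V^2 * S * Cw
Step 1 — V^2 = 10.15^2 = 103.0225
Step 2 — 0.5 * rho * V^2 = 0.5 * 1025 * 103.0225 = 52799.03125
Step 3 — Rw = 52799.03125 * 1176 * 0.000094 ≈ 5836.6 N (5 s.f.)

5836.6 N


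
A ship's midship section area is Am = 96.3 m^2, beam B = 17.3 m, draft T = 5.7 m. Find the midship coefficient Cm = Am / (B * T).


Formula: Cm = Am / (B * T)
Step 1 — B * T = 17.3 * 5.7 = 98.61 m^2
Step 2 — Cm = 96.3 / 98.61 ≈ 0.97657 (5 s.f.)

0.97657


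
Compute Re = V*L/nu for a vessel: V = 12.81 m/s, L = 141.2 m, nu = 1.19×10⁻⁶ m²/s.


Formula: Re = V * L / nu
Step 1 — V * L = 12.81 * 141.2 = 1808.772 m^2/s
Step 2 — Re = 1808.772 / 1.19e-6 = 1.52e+09

1.52e+09


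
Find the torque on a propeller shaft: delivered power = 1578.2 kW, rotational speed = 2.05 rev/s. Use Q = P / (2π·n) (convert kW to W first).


Formula: Q = P_W / (2 * pi * n)
Step 1 — P_W = 1578.2 kW * 1000 = 1578200.0 W
Step 2 — 2 * pi * n = 2 * pi * 2.05 = 12.88053
Step 3 — Q = 1578200.0 / 12.88053 ≈ 122530 N·m (5 s.f.)

122530 N·m


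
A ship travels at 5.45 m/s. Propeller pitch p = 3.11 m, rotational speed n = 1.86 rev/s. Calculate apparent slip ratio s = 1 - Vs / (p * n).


Formula: s = 1 - Vs / (p * n)
Step 1 — p * n = 3.11 * 1.86 = 5.7846
Step 2 — Vs / (p*n) = 5.45 / 5.7846 = 0.942157 (6 d.p.)
Step 3 — s = 1 - 0.942157 = 0.057843

0.057843


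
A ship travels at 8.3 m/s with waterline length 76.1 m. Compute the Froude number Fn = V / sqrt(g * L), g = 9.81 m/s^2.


Formula: Fn = V / sqrt(g * L)
Step 1 — g * L = 9.81 * 76.1 = 746.541
Step 2 — sqrt(g * L) = sqrt(746.541) = 27.322902
Step 3 — Fn = 8.3 / 27.322902 ≈ 0.30377 (5 s.f.)

0.30377


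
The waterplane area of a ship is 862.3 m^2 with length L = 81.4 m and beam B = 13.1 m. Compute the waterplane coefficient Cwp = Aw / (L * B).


Formula: Cwp = Aw / (L * B)
Step 1 — L * B = 81.4 * 13.1 = 1066.34 m^2
Step 2 — Cwp = 862.3 / 1066.34 ≈ 0.80865 (5 s.f.)

0.80865


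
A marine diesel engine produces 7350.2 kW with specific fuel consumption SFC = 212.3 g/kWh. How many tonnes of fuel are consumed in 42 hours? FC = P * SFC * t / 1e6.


Formula: FC (tonnes) = P * SFC * t / 1,000,000
Step 1 — P * SFC * t = 7350.2 * 212.3 * 42 = 65538793.32 g
Step 2 — FC (tonnes) = 65538793.32 / 1,000,000 ≈ 65.539 tonnes (5 s.f.)

65.539 tonnes


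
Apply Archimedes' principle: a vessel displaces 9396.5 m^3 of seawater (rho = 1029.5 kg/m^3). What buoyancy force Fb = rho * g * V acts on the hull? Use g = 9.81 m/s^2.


Formula: Fb = rho * g * V
Substituting: Fb = 1029.5 * 9.81 * 9396.5
Intermediate: 1029.5 * 9.81 = 10099.395
Result: Fb = 10099.395 * 9396.5 ≈ 94899000 N (5 s.f.)

94899000 N


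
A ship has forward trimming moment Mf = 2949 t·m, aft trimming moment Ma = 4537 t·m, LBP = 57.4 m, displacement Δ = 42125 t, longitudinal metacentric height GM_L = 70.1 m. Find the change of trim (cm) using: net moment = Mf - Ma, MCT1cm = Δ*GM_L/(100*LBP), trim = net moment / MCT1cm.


Formula: net trimming moment = Mf - Ma; MCT1cm = Δ*GM_L/(100*LBP); trim = net moment / MCT1cm
Step 1 — net trimming moment = 2949 - 4537 = -1588 t·m
Step 2 — MCT1cm = 42125 * 70.1 / (100 * 57.4) = 514.4534 t·m/cm
Step 3 — trim = -1588 / 514.4534 ≈ -3.0868 cm (5 s.f.)

-3.0868 cm


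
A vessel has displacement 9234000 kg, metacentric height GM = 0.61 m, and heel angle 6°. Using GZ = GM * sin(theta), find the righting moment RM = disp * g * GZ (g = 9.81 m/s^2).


Formula: GZ = GM * sin(theta); RM = disp * g * GZ
Step 1 — GZ = 0.61 * sin(6°) = 0.61 * 0.104528 = 0.063762 m
Step 2 — RM = 9234000 * 9.81 * 0.063762 ≈ 5775900 N·m (5 s.f.)

5775900 N·m


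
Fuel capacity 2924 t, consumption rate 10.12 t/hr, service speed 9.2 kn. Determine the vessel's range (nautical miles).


Formula: endurance = fuel / rate; range = endurance * speed
Step 1 — endurance = 2924 / 10.12 = 288.9328 hours
Step 2 — range = 288.9328 * 9.2 ≈ 2658.2 nautical miles (5 s.f.)

2658.2 NM


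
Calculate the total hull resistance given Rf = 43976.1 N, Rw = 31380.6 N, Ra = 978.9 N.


Formula: Rt = Rf + Rw + Ra
Substituting: Rt = 43976.1 + 31380.6 + 978.9
Result: Rt = 76335.6 N

76335.6 N


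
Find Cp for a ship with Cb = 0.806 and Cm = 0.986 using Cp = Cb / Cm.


Formula: Cp = Cb / Cm
Substituting: Cp = 0.806 / 0.986
Result: Cp ≈ 0.81744 (5 s.f.)

0.81744


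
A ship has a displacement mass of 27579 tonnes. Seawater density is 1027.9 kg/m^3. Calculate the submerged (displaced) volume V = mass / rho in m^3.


Formula: V = mass / rho
Step 1 — convert tonnes to kg: 27579 t * 1000 = 27579000 kg
Step 2 — V = 27579000 / 1027.9 ≈ 26830 m^3 (5 s.f.)

26830 m^3


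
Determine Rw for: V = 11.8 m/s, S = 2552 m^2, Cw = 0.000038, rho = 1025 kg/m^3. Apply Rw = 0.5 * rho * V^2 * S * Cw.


Formula: Rw = 0.5 * rho * V^2 * S * Cw
Step 1 — V^2 = 11.8^2 = 139.24
Step 2 — 0.5 * rho * V^2 = 0.5 * 1025 * 139.24 = 71360.5
Step 3 — Rw = 71360.5 * 2552 * 0.000038 ≈ 6920.3 N (5 s.f.)

6920.3 N


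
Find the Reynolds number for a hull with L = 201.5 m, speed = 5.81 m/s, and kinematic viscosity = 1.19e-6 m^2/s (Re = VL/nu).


Formula: Re = V * L / nu
Step 1 — V * L = 5.81 * 201.5 = 1170.715 m^2/s
Step 2 — Re = 1170.715 / 1.19e-6 = 9.84e+08

9.84e+08


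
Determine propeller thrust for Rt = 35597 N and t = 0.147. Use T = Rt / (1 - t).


Formula: T = Rt / (1 - t)
Step 1 — (1 - t) = 1 - 0.147 = 0.853
Step 2 — T = 35597 / 0.853 ≈ 41732 N (5 s.f.)

41732 N


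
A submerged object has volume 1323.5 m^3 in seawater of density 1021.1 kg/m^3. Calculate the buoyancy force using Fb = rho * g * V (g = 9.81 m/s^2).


Formula: Fb = rho * g * V
Substituting: Fb = 1021.1 * 9.81 * 1323.5
Intermediate: 1021.1 * 9.81 = 10016.991
Result: Fb = 10016.991 * 1323.5 ≈ 13257000 N (5 s.f.)

13257000 N


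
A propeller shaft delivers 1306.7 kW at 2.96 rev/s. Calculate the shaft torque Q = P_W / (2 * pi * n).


Formula: Q = P_W / (2 * pi * n)
Step 1 — P_W = 1306.7 kW * 1000 = 1306700.0 W
Step 2 — 2 * pi * n = 2 * pi * 2.96 = 18.598229
Step 3 — Q = 1306700.0 / 18.598229 ≈ 70259 N·m (5 s.f.)

70259 N·m


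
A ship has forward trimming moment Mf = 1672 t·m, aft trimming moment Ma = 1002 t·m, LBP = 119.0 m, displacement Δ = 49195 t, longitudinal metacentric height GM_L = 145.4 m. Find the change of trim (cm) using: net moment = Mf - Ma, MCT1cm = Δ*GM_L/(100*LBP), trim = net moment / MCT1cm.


Formula: net trimming moment = Mf - Ma; MCT1cm = Δ*GM_L/(100*LBP); trim = net moment / MCT1cm
Step 1 — net trimming moment = 1672 - 1002 = 670 t·m
Step 2 — MCT1cm = 49195 * 145.4 / (100 * 119.0) = 601.0885 t·m/cm
Step 3 — trim = 670 / 601.0885 ≈ 1.1146 cm (5 s.f.)

1.1146 cm


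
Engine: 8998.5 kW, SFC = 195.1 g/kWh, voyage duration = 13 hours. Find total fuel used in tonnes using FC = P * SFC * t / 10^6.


Formula: FC (tonnes) = P * SFC * t / 1,000,000
Step 1 — P * SFC * t = 8998.5 * 195.1 * 13 = 22822895.55 g
Step 2 — FC (tonnes) = 22822895.55 / 1,000,000 ≈ 22.823 tonnes (5 s.f.)

22.823 tonnes


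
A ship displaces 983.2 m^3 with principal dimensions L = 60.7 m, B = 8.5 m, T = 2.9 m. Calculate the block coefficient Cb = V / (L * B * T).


Formula: Cb = V / (L * B * T)
Step 1 — L * B * T = 60.7 * 8.5 * 2.9 = 1496.255 m^3
Step 2 — Cb = 983.2 / 1496.255 ≈ 0.65711 (5 s.f.)

0.65711


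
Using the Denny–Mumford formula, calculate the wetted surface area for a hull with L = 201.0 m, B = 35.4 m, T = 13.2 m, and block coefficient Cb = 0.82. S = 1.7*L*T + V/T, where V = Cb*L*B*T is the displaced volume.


Formula: S = 1.7*L*T + V/T with V = Cb*L*B*T, i.e. S = L * (1.7*T + Cb*B)
Step 1 — 1.7*T = 1.7 * 13.2 = 22.44 m
Step 2 — Cb*B = 0.82 * 35.4 = 29.028 m
Step 3 — 1.7*T + Cb*B = 22.44 + 29.028 = 51.468 m
Step 4 — S = 201.0 * 51.468 ≈ 10345 m^2 (5 s.f.)

10345 m^2


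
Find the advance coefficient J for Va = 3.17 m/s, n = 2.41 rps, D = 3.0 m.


Formula: J = Va / (n * D)
Step 1 — n * D = 2.41 * 3.0 = 7.23
Step 2 — J = 3.17 / 7.23 ≈ 0.43845 (5 s.f.)

0.43845


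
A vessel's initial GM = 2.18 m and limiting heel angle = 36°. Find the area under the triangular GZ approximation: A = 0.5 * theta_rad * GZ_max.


Formula: GZ_max = GM * sin(theta); Area = 0.5 * theta_rad * GZ_max
Step 1 — GZ_max = 2.18 * sin(36°) = 2.18 * 0.587785 = 1.281371 m
Step 2 — theta_rad = 36 * pi/180 = 0.628319 rad
Step 3 — Area = 0.5 * 0.628319 * 1.281371 ≈ 0.40255 m·rad (5 s.f.)

0.40255 m·rad


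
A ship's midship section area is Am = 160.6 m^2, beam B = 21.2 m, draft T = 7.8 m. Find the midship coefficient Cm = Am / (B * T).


Formula: Cm = Am / (B * T)
Step 1 — B * T = 21.2 * 7.8 = 165.36 m^2
Step 2 — Cm = 160.6 / 165.36 ≈ 0.97121 (5 s.f.)

0.97121


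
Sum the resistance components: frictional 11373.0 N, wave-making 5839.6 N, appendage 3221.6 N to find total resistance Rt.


Formula: Rt = Rf + Rw + Ra
Substituting: Rt = 11373.0 + 5839.6 + 3221.6
Result: Rt = 20434.2 N

20434.2 N


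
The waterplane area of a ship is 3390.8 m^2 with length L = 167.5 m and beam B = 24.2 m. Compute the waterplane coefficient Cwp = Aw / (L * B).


Formula: Cwp = Aw / (L * B)
Step 1 — L * B = 167.5 * 24.2 = 4053.5 m^2
Step 2 — Cwp = 3390.8 / 4053.5 ≈ 0.83651 (5 s.f.)

0.83651


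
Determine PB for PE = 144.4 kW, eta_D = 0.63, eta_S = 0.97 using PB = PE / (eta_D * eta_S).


Formula: PB = PE / (eta_D * eta_S)
Step 1 — combined efficiency = eta_D * eta_S = 0.63 * 0.97 = 0.6111
Step 2 — PB = 144.4 / 0.6111 ≈ 236.30 kW (5 s.f.)

236.30 kW


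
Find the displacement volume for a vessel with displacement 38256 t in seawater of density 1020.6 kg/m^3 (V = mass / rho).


Formula: V = mass / rho
Step 1 — convert tonnes to kg: 38256 t * 1000 = 38256000 kg
Step 2 — V = 38256000 / 1020.6 ≈ 37484 m^3 (5 s.f.)

37484 m^3


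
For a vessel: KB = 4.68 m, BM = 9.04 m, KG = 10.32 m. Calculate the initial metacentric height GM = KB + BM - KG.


Formula: GM = KB + BM - KG
Step 1 — KM = KB + BM = 4.68 + 9.04 = 13.72 m
Step 2 — GM = KM - KG = 13.72 - 10.32 = 3.4 m

3.4 m


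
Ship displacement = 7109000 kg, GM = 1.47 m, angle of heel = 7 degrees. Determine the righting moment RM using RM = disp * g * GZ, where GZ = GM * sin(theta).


Formula: GZ = GM * sin(theta); RM = disp * g * GZ
Step 1 — GZ = 1.47 * sin(7°) = 1.47 * 0.121869 = 0.179147 m
Step 2 — RM = 7109000 * 9.81 * 0.179147 ≈ 12494000 N·m (5 s.f.)

12494000 N·m


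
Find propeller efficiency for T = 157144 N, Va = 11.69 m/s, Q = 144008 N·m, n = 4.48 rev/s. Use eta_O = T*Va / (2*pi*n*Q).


Formula: eta = T * Va / (2 * pi * n * Q)
Step 1 — numerator = T * Va = 157144 * 11.69 = 1837013.36
Step 2 — 2 * pi * n = 2 * pi * 4.48 = 28.14867
Step 3 — denominator = 28.14867 * 144008 = 4053633.67
Step 4 — eta = 1837013.36 / 4053633.67 ≈ 0.45318 (5 s.f.)

0.45318


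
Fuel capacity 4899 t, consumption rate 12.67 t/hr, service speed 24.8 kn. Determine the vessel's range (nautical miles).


Formula: endurance = fuel / rate; range = endurance * speed
Step 1 — endurance = 4899 / 12.67 = 386.6614 hours
Step 2 — range = 386.6614 * 24.8 ≈ 9589.2 nautical miles (5 s.f.)

9589.2 NM


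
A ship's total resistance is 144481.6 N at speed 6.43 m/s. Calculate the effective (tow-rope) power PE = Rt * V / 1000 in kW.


Formula: PE = Rt * V / 1000 (kW)
Step 1 — PE (W) = 144481.6 * 6.43 = 929016.688 W
Step 2 — PE (kW) = 929016.688 / 1000 ≈ 929.02 kW (5 s.f.)

929.02 kW


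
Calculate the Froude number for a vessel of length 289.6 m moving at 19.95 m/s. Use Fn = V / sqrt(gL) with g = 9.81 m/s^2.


Formula: Fn = V / sqrt(g * L)
Step 1 — g * L = 9.81 * 289.6 = 2840.976
Step 2 — sqrt(g * L) = sqrt(2840.976) = 53.300807
Step 3 — Fn = 19.95 / 53.300807 ≈ 0.37429 (5 s.f.)

0.37429


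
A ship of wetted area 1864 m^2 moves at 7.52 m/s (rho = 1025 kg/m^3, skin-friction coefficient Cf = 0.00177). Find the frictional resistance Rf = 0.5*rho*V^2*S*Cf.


Formula: Rf = 0.5 * rho * V^2 * S * Cf
Step 1 — V^2 = 7.52^2 = 56.5504
Step 2 — 0.5 * rho * V^2 = 0.5 * 1025 * 56.5504 = 28982.08
Step 3 — Rf = 28982.08 * 1864 * 0.00177 ≈ 95620 N (5 s.f.)

95620 N


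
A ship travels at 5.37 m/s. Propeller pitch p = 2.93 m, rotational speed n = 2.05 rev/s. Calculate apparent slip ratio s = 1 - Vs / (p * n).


Formula: s = 1 - Vs / (p * n)
Step 1 — p * n = 2.93 * 2.05 = 6.0065
Step 2 — Vs / (p*n) = 5.37 / 6.0065 = 0.894031 (6 d.p.)
Step 3 — s = 1 - 0.894031 = 0.105969

0.105969


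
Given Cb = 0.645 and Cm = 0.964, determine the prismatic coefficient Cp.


Formula: Cp = Cb / Cm
Substituting: Cp = 0.645 / 0.964
Result: Cp ≈ 0.66909 (5 s.f.)

0.66909


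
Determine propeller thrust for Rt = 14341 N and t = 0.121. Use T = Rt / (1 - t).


Formula: T = Rt / (1 - t)
Step 1 — (1 - t) = 1 - 0.121 = 0.879
Step 2 — T = 14341 / 0.879 ≈ 16315 N (5 s.f.)

16315 N


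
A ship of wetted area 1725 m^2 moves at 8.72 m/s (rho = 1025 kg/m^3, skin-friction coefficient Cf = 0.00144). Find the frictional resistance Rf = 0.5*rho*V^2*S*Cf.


Formula: Rf = 0.5 * rho * V^2 * S * Cf
Step 1 — V^2 = 8.72^2 = 76.0384
Step 2 — 0.5 * rho * V^2 = 0.5 * 1025 * 76.0384 = 38969.68
Step 3 — Rf = 38969.68 * 1725 * 0.00144 ≈ 96801 N (5 s.f.)

96801 N


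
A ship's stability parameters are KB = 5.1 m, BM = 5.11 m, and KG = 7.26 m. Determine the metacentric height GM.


Formula: GM = KB + BM - KG
Step 1 — KM = KB + BM = 5.1 + 5.11 = 10.21 m
Step 2 — GM = KM - KG = 10.21 - 7.26 = 2.95 m

2.95 m


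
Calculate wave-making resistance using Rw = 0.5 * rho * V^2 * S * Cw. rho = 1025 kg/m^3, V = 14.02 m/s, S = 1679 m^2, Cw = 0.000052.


Formula: Rw = 0.5 * rho * V^2 * S * Cw
Step 1 — V^2 = 14.02^2 = 196.5604
Step 2 — 0.5 * rho * V^2 = 0.5 * 1025 * 196.5604 = 100737.205
Step 3 — Rw = 100737.205 * 1679 * 0.000052 ≈ 8795.2 N (5 s.f.)

8795.2 N


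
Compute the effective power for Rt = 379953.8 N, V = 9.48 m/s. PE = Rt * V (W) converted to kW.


Formula: PE = Rt * V / 1000 (kW)
Step 1 — PE (W) = 379953.8 * 9.48 = 3601962.024 W
Step 2 — PE (kW) = 3601962.024 / 1000 ≈ 3602.0 kW (5 s.f.)

3602.0 kW


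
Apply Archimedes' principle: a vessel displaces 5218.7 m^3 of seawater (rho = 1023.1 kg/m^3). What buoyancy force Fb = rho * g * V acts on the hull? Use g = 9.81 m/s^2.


Formula: Fb = rho * g * V
Substituting: Fb = 1023.1 * 9.81 * 5218.7
Intermediate: 1023.1 * 9.81 = 10036.611
Result: Fb = 10036.611 * 5218.7 ≈ 52378000 N (5 s.f.)

52378000 N


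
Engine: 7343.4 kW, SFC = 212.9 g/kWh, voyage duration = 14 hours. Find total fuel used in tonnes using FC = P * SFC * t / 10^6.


Formula: FC (tonnes) = P * SFC * t / 1,000,000
Step 1 — P * SFC * t = 7343.4 * 212.9 * 14 = 21887738.04 g
Step 2 — FC (tonnes) = 21887738.04 / 1,000,000 ≈ 21.888 tonnes (5 s.f.)

21.888 tonnes


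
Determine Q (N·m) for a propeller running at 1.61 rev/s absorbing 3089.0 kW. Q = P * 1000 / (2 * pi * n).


Formula: Q = P_W / (2 * pi * n)
Step 1 — P_W = 3089.0 kW * 1000 = 3089000.0 W
Step 2 — 2 * pi * n = 2 * pi * 1.61 = 10.115928
Step 3 — Q = 3089000.0 / 10.115928 ≈ 305360 N·m (5 s.f.)

305360 N·m


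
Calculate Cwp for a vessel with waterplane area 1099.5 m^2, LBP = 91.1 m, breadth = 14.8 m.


Formula: Cwp = Aw / (L * B)
Step 1 — L * B = 91.1 * 14.8 = 1348.28 m^2
Step 2 — Cwp = 1099.5 / 1348.28 ≈ 0.81548 (5 s.f.)

0.81548


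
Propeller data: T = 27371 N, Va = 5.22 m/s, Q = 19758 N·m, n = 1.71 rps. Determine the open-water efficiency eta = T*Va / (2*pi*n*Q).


Formula: eta = T * Va / (2 * pi * n * Q)
Step 1 — numerator = T * Va = 27371 * 5.22 = 142876.62
Step 2 — 2 * pi * n = 2 * pi * 1.71 = 10.744247
Step 3 — denominator = 10.744247 * 19758 = 212284.83
Step 4 — eta = 142876.62 / 212284.83 ≈ 0.67304 (5 s.f.)

0.67304


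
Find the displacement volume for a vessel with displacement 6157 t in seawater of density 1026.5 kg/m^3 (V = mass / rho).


Formula: V = mass / rho
Step 1 — convert tonnes to kg: 6157 t * 1000 = 6157000 kg
Step 2 — V = 6157000 / 1026.5 ≈ 5998.1 m^3 (5 s.f.)

5998.1 m^3


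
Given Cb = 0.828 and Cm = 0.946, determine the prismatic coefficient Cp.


Formula: Cp = Cb / Cm
Substituting: Cp = 0.828 / 0.946
Result: Cp ≈ 0.87526 (5 s.f.)

0.87526


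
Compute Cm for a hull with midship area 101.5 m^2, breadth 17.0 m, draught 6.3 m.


Formula: Cm = Am / (B * T)
Step 1 — B * T = 17.0 * 6.3 = 107.1 m^2
Step 2 — Cm = 101.5 / 107.1 ≈ 0.94771 (5 s.f.)

0.94771


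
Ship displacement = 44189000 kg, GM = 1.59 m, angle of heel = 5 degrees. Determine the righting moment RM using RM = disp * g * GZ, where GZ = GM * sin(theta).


Formula: GZ = GM * sin(theta); RM = disp * g * GZ
Step 1 — GZ = 1.59 * sin(5°) = 1.59 * 0.087156 = 0.138578 m
Step 2 — RM = 44189000 * 9.81 * 0.138578 ≈ 60073000 N·m (5 s.f.)

60073000 N·m


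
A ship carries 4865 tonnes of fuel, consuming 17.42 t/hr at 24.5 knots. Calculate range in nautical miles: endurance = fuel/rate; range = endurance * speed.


Formula: endurance = fuel / rate; range = endurance * speed
Step 1 — endurance = 4865 / 17.42 = 279.2767 hours
Step 2 — range = 279.2767 * 24.5 ≈ 6842.3 nautical miles (5 s.f.)

6842.3 NM


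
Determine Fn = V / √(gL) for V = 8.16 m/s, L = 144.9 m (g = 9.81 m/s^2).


Formula: Fn = V / sqrt(g * L)
Step 1 — g * L = 9.81 * 144.9 = 1421.469
Step 2 — sqrt(g * L) = sqrt(1421.469) = 37.702374
Step 3 — Fn = 8.16 / 37.702374 ≈ 0.21643 (5 s.f.)

0.21643


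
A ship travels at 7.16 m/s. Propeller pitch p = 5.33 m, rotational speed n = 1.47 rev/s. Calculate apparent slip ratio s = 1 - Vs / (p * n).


Formula: s = 1 - Vs / (p * n)
Step 1 — p * n = 5.33 * 1.47 = 7.8351
Step 2 — Vs / (p*n) = 7.16 / 7.8351 = 0.913836 (6 d.p.)
Step 3 — s = 1 - 0.913836 = 0.086164

0.086164


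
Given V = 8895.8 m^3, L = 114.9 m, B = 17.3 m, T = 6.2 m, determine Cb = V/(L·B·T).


Formula: Cb = V / (L * B * T)
Step 1 — L * B * T = 114.9 * 17.3 * 6.2 = 12324.174 m^3
Step 2 — Cb = 8895.8 / 12324.174 ≈ 0.72182 (5 s.f.)

0.72182


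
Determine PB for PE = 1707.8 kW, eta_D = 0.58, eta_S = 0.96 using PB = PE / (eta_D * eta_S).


Formula: PB = PE / (eta_D * eta_S)
Step 1 — combined efficiency = eta_D * eta_S = 0.58 * 0.96 = 0.5568
Step 2 — PB = 1707.8 / 0.5568 ≈ 3067.2 kW (5 s.f.)

3067.2 kW


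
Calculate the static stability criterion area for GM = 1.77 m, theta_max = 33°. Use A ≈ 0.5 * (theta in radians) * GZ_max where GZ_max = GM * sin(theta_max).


Formula: GZ_max = GM * sin(theta); Area = 0.5 * theta_rad * GZ_max
Step 1 — GZ_max = 1.77 * sin(33°) = 1.77 * 0.544639 = 0.964011 m
Step 2 — theta_rad = 33 * pi/180 = 0.575959 rad
Step 3 — Area = 0.5 * 0.575959 * 0.964011 ≈ 0.27762 m·rad (5 s.f.)

0.27762 m·rad


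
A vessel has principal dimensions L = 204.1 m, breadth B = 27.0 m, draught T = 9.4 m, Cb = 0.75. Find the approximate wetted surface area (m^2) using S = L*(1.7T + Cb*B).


Formula: S = 1.7*L*T + V/T with V = Cb*L*B*T, i.e. S = L * (1.7*T + Cb*B)
Step 1 — 1.7*T = 1.7 * 9.4 = 15.98 m
Step 2 — Cb*B = 0.75 * 27.0 = 20.25 m
Step 3 — 1.7*T + Cb*B = 15.98 + 20.25 = 36.23 m
Step 4 — S = 204.1 * 36.23 ≈ 7394.5 m^2 (5 s.f.)

7394.5 m^2


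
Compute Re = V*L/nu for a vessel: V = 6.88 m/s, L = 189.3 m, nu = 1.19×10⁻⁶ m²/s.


Formula: Re = V * L / nu
Step 1 — V * L = 6.88 * 189.3 = 1302.384 m^2/s
Step 2 — Re = 1302.384 / 1.19e-6 = 1.09e+09

1.09e+09


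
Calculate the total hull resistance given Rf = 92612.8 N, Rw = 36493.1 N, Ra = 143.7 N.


Formula: Rt = Rf + Rw + Ra
Substituting: Rt = 92612.8 + 36493.1 + 143.7
Result: Rt = 129249.6 N

129249.6 N


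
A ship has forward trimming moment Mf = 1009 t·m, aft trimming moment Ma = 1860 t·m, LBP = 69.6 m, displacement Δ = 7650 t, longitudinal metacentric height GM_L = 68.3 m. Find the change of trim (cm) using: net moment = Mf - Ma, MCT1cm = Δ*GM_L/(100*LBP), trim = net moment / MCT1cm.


Formula: net trimming moment = Mf - Ma; MCT1cm = Δ*GM_L/(100*LBP); trim = net moment / MCT1cm
Step 1 — net trimming moment = 1009 - 1860 = -851 t·m
Step 2 — MCT1cm = 7650 * 68.3 / (100 * 69.6) = 75.0711 t·m/cm
Step 3 — trim = -851 / 75.0711 ≈ -11.336 cm (5 s.f.)

-11.336 cm


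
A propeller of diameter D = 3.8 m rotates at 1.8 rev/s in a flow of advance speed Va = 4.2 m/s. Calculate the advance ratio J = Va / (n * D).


Formula: J = Va / (n * D)
Step 1 — n * D = 1.8 * 3.8 = 6.84
Step 2 — J = 4.2 / 6.84 ≈ 0.61404 (5 s.f.)

0.61404


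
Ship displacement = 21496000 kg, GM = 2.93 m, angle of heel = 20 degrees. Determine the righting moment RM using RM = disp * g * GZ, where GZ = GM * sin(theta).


Formula: GZ = GM * sin(theta); RM = disp * g * GZ
Step 1 — GZ = 2.93 * sin(20°) = 2.93 * 0.34202 = 1.002119 m
Step 2 — RM = 21496000 * 9.81 * 1.002119 ≈ 211320000 N·m (5 s.f.)

211320000 N·m


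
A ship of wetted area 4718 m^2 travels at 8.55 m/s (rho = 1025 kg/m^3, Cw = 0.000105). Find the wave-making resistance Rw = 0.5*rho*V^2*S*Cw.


Formula: Rw = 0.5 * rho * V^2 * S * Cw
Step 1 — V^2 = 8.55^2 = 73.1025
Step 2 — 0.5 * rho * V^2 = 0.5 * 1025 * 73.1025 = 37465.03125
Step 3 — Rw = 37465.03125 * 4718 * 0.000105 ≈ 18560 N (5 s.f.)

18560 N


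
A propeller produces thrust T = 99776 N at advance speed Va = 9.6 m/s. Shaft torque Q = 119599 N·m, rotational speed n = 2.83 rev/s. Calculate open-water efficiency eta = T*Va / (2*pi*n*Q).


Formula: eta = T * Va / (2 * pi * n * Q)
Step 1 — numerator = T * Va = 99776 * 9.6 = 957849.6
Step 2 — 2 * pi * n = 2 * pi * 2.83 = 17.781414
Step 3 — denominator = 17.781414 * 119599 = 2126639.33
Step 4 — eta = 957849.6 / 2126639.33 ≈ 0.45041 (5 s.f.)

0.45041


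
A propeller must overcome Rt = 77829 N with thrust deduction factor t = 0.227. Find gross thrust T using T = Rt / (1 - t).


Formula: T = Rt / (1 - t)
Step 1 — (1 - t) = 1 - 0.227 = 0.773
Step 2 — T = 77829 / 0.773 ≈ 100680 N (5 s.f.)

100680 N


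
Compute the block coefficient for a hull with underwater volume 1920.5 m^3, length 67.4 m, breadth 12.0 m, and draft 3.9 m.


Formula: Cb = V / (L * B * T)
Step 1 — L * B * T = 67.4 * 12.0 * 3.9 = 3154.32 m^3
Step 2 — Cb = 1920.5 / 3154.32 ≈ 0.60885 (5 s.f.)

0.60885


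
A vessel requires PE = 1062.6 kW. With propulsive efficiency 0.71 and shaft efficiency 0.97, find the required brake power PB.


Formula: PB = PE / (eta_D * eta_S)
Step 1 — combined efficiency = eta_D * eta_S = 0.71 * 0.97 = 0.6887
Step 2 — PB = 1062.6 / 0.6887 ≈ 1542.9 kW (5 s.f.)

1542.9 kW


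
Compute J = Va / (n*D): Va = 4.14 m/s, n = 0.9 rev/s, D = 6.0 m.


Formula: J = Va / (n * D)
Step 1 — n * D = 0.9 * 6.0 = 5.4
Step 2 — J = 4.14 / 5.4 ≈ 0.76667 (5 s.f.)

0.76667


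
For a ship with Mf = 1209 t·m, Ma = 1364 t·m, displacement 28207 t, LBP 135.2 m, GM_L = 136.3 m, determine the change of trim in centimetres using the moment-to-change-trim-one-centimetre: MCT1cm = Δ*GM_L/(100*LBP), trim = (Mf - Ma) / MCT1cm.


Formula: net trimming moment = Mf - Ma; MCT1cm = Δ*GM_L/(100*LBP); trim = net moment / MCT1cm
Step 1 — net trimming moment = 1209 - 1364 = -155 t·m
Step 2 — MCT1cm = 28207 * 136.3 / (100 * 135.2) = 284.3649 t·m/cm
Step 3 — trim = -155 / 284.3649 ≈ -0.54507 cm (5 s.f.)

-0.54507 cm
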